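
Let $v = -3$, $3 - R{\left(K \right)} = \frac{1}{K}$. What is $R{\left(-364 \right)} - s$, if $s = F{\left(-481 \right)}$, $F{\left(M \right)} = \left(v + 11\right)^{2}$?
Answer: $- \frac{22203}{364} \approx -60.997$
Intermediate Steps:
$R{\left(K \right)} = 3 - \frac{1}{K}$
$F{\left(M \right)} = 64$ ($F{\left(M \right)} = \left(-3 + 11\right)^{2} = 8^{2} = 64$)
$s = 64$
$R{\left(-364 \right)} - s = \left(3 - \frac{1}{-364}\right) - 64 = \left(3 - - \frac{1}{364}\right) - 64 = \left(3 + \frac{1}{364}\right) - 64 = \frac{1093}{364} - 64 = - \frac{22203}{364}$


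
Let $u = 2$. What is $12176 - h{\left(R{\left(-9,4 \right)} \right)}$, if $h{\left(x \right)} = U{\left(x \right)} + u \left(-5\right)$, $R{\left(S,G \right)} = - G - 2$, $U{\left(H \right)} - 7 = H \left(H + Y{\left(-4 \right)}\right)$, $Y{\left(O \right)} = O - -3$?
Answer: $12137$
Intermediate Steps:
$Y{\left(O \right)} = 3 + O$ ($Y{\left(O \right)} = O + 3 = 3 + O$)
$U{\left(H \right)} = 7 + H \left(-1 + H\right)$ ($U{\left(H \right)} = 7 + H \left(H + \left(3 - 4\right)\right) = 7 + H \left(H - 1\right) = 7 + H \left(-1 + H\right)$)
$R{\left(S,G \right)} = -2 - G$
$h{\left(x \right)} = -3 + x^{2} - x$ ($h{\left(x \right)} = \left(7 + x^{2} - x\right) + 2 \left(-5\right) = \left(7 + x^{2} - x\right) - 10 = -3 + x^{2} - x$)
$12176 - h{\left(R{\left(-9,4 \right)} \right)} = 12176 - \left(-3 + \left(-2 - 4\right)^{2} - \left(-2 - 4\right)\right) = 12176 - \left(-3 + \left(-6\right)^{2} - -6\right) = 12176 - \left(-3 + 36 + 6\right) = 12176 - 39 = 12137$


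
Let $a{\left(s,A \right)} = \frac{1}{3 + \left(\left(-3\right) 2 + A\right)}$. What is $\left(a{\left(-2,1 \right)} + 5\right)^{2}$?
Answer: $\frac{81}{4} \approx 20.25$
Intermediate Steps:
$a{\left(s,A \right)} = \frac{1}{-3 + A}$ ($a{\left(s,A \right)} = \frac{1}{3 + \left(-6 + A\right)} = \frac{1}{-3 + A}$)
$\left(a{\left(-2,1 \right)} + 5\right)^{2} = \left(\frac{1}{-3 + 1} + 5\right)^{2} = \left(\frac{1}{-2} + 5\right)^{2} = \left(- \frac{1}{2} + 5\right)^{2} = \left(\frac{9}{2}\right)^{2} = \frac{81}{4}$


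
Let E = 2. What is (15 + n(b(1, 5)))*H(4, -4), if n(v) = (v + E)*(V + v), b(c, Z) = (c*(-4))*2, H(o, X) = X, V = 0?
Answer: -252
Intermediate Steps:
b(c, Z) = -8*c (b(c, Z) = -4*c*2 = -8*c)
n(v) = v*(2 + v) (n(v) = (v + 2)*(0 + v) = (2 + v)*v = v*(2 + v))
(15 + n(b(1, 5)))*H(4, -4) = (15 + (-8*1)*(2 - 8*1))*(-4) = (15 - 8*(2 - 8))*(-4) = (15 - 8*(-6))*(-4) = (15 + 48)*(-4) = 63*(-4) = -252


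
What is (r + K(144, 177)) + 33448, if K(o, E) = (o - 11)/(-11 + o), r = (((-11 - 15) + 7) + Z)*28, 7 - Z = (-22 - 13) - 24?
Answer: 34765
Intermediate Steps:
Z = 66 (Z = 7 - ((-22 - 13) - 24) = 7 - (-35 - 24) = 7 - 1*(-59) = 7 + 59 = 66)
r = 1316 (r = (((-11 - 15) + 7) + 66)*28 = ((-26 + 7) + 66)*28 = (-19 + 66)*28 = 47*28 = 1316)
K(o, E) = 1 (K(o, E) = (-11 + o)/(-11 + o) = 1)
(r + K(144, 177)) + 33448 = (1316 + 1) + 33448 = 1317 + 33448 = 34765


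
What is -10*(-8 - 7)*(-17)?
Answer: -2550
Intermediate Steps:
-10*(-8 - 7)*(-17) = -10*(-15)*(-17) = 150*(-17) = -2550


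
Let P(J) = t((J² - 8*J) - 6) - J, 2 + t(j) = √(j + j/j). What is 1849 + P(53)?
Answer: 1794 + 2*√595 ≈ 1842.8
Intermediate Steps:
t(j) = -2 + √(1 + j) (t(j) = -2 + √(j + j/j) = -2 + √(j + 1) = -2 + √(1 + j))
P(J) = -2 + √(-5 + J² - 8*J) - J (P(J) = (-2 + √(1 + ((J² - 8*J) - 6))) - J = (-2 + √(1 + (-6 + J² - 8*J))) - J = (-2 + √(-5 + J² - 8*J)) - J = -2 + √(-5 + J² - 8*J) - J)
1849 + P(53) = 1849 + (-2 + √(-5 + 53² - 8*53) - 1*53) = 1849 + (-2 + √(-5 + 2809 - 424) - 53) = 1849 + (-2 + √2380 - 53) = 1849 + (-2 + 2*√595 - 53) = 1849 + (-55 + 2*√595) = 1794 + 2*√595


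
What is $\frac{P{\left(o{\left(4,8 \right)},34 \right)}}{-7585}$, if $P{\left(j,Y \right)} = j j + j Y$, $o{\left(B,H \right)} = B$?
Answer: $- \frac{152}{7585} \approx -0.02004$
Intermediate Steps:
$P{\left(j,Y \right)} = j^{2} + Y j$
$\frac{P{\left(o{\left(4,8 \right)},34 \right)}}{-7585} = \frac{4 \left(34 + 4\right)}{-7585} = 4 \cdot 38 \left(- \frac{1}{7585}\right) = 152 \left(- \frac{1}{7585}\right) = - \frac{152}{7585}$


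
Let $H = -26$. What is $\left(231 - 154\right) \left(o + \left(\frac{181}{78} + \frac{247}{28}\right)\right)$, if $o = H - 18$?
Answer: $- \frac{394691}{156} \approx -2530.1$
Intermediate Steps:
$o = -44$ ($o = -26 - 18 = -44$)
$\left(231 - 154\right) \left(o + \left(\frac{181}{78} + \frac{247}{28}\right)\right) = \left(231 - 154\right) \left(-44 + \left(\frac{181}{78} + \frac{247}{28}\right)\right) = \left(231 - 154\right) \left(-44 + \left(181 \cdot \frac{1}{78} + 247 \cdot \frac{1}{28}\right)\right) = 77 \left(-44 + \left(\frac{181}{78} + \frac{247}{28}\right)\right) = 77 \left(-44 + \frac{12167}{1092}\right) = 77 \left(- \frac{35881}{1092}\right) = - \frac{394691}{156}$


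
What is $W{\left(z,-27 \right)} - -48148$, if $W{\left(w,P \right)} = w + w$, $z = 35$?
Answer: $48218$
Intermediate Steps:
$W{\left(w,P \right)} = 2 w$
$W{\left(z,-27 \right)} - -48148 = 2 \cdot 35 - -48148 = 70 + 48148 = 48218$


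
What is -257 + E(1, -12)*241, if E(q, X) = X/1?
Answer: -3149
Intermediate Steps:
E(q, X) = X (E(q, X) = X*1 = X)
-257 + E(1, -12)*241 = -257 - 12*241 = -257 - 2892 = -3149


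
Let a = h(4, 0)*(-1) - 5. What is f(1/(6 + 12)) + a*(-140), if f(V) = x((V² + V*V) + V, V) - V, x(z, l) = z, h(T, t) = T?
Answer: 204121/162 ≈ 1260.0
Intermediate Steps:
f(V) = 2*V² (f(V) = ((V² + V*V) + V) - V = ((V² + V²) + V) - V = (2*V² + V) - V = (V + 2*V²) - V = 2*V²)
a = -9 (a = 4*(-1) - 5 = -4 - 5 = -9)
f(1/(6 + 12)) + a*(-140) = 2*(1/(6 + 12))² - 9*(-140) = 2*(1/18)² + 1260 = 2*(1/324) + 1260 = 1/162 + 1260 = 204121/162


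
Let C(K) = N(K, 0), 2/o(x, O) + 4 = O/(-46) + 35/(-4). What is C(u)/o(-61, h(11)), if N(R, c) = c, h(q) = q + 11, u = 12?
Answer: 0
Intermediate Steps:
h(q) = 11 + q
o(x, O) = 2/(-51/4 - O/46) (o(x, O) = 2/(-4 + (O/(-46) + 35/(-4))) = 2/(-4 + (O*(-1/46) + 35*(-¼))) = 2/(-4 + (-O/46 - 35/4)) = 2/(-4 + (-35/4 - O/46)) = 2/(-51/4 - O/46))
C(K) = 0
C(u)/o(-61, h(11)) = 0/((-184/(1173 + 2*(11 + 11)))) = 0/((-184/(1173 + 2*22))) = 0/((-184/(1173 + 44))) = 0/((-184/1217)) = 0/((-184*1/1217)) = 0/(-184/1217) = 0*(-1217/184) = 0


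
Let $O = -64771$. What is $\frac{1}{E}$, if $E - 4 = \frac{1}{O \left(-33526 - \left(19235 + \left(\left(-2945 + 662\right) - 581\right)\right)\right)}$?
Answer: $\frac{3231878587}{12927514349} \approx 0.25$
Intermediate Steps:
$E = \frac{12927514349}{3231878587}$ ($E = 4 + \frac{1}{\left(-64771\right) \left(-33526 - \left(19235 + \left(\left(-2945 + 662\right) - 581\right)\right)\right)} = 4 - \frac{1}{64771 \left(-33526 - \left(19235 - 2864\right)\right)} = 4 - \frac{1}{64771 \left(-33526 - 16371\right)} = 4 - \frac{1}{64771 \left(-49897\right)} = 4 - - \frac{1}{3231878587} = 4 + \frac{1}{3231878587} = \frac{12927514349}{3231878587} \approx 4.0$)
$\frac{1}{E} = \frac{1}{\frac{12927514349}{3231878587}} = \frac{3231878587}{12927514349}$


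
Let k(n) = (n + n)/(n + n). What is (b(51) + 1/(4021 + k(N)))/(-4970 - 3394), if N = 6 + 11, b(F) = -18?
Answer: 72395/33640008 ≈ 0.0021521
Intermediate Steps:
N = 17
k(n) = 1 (k(n) = (2*n)/((2*n)) = (2*n)*(1/(2*n)) = 1)
(b(51) + 1/(4021 + k(N)))/(-4970 - 3394) = (-18 + 1/(4021 + 1))/(-4970 - 3394) = (-18 + 1/4022)/(-8364) = (-18 + 1/4022)*(-1/8364) = -72395/4022*(-1/8364) = 72395/33640008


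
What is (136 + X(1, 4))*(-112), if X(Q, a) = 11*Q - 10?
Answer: -15344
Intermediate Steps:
X(Q, a) = -10 + 11*Q
(136 + X(1, 4))*(-112) = (136 + (-10 + 11*1))*(-112) = (136 + (-10 + 11))*(-112) = (136 + 1)*(-112) = 137*(-112) = -15344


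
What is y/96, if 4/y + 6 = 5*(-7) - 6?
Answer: -1/1128 ≈ -0.00088653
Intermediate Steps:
y = -4/47 (y = 4/(-6 + (5*(-7) - 6)) = 4/(-6 + (-35 - 6)) = 4/(-6 - 41) = 4/(-47) = 4*(-1/47) = -4/47 ≈ -0.085106)
y/96 = -4/47/96 = -4/47*1/96 = -1/1128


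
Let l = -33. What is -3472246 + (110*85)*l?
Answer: -3780796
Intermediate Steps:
-3472246 + (110*85)*l = -3472246 + (110*85)*(-33) = -3472246 + 9350*(-33) = -3472246 - 308550 = -3780796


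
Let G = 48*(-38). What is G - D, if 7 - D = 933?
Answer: -898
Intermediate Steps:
D = -926 (D = 7 - 1*933 = 7 - 933 = -926)
G = -1824
G - D = -1824 - 1*(-926) = -1824 + 926 = -898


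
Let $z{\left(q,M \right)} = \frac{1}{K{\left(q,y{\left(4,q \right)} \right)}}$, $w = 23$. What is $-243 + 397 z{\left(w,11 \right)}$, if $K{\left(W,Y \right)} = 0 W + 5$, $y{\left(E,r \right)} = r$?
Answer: $- \frac{818}{5} \approx -163.6$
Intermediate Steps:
$K{\left(W,Y \right)} = 5$ ($K{\left(W,Y \right)} = 0 + 5 = 5$)
$z{\left(q,M \right)} = \frac{1}{5}$
$-243 + 397 z{\left(w,11 \right)} = -243 + 397 \cdot \frac{1}{5} = -243 + \frac{397}{5} = - \frac{818}{5}$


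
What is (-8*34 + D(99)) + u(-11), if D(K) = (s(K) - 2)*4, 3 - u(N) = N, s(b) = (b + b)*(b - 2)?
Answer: 76558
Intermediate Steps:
s(b) = 2*b*(-2 + b) (s(b) = (2*b)*(-2 + b) = 2*b*(-2 + b))
u(N) = 3 - N
D(K) = -8 + 8*K*(-2 + K) (D(K) = (2*K*(-2 + K) - 2)*4 = (-2 + 2*K*(-2 + K))*4 = -8 + 8*K*(-2 + K))
(-8*34 + D(99)) + u(-11) = (-8*34 + (-8 + 8*99*(-2 + 99))) + (3 - 1*(-11)) = (-272 + (-8 + 8*99*97)) + (3 + 11) = (-272 + (-8 + 76824)) + 14 = (-272 + 76816) + 14 = 76544 + 14 = 76558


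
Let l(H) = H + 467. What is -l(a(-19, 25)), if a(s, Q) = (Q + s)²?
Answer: -503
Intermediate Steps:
l(H) = 467 + H
-l(a(-19, 25)) = -(467 + (25 - 19)²) = -(467 + 6²) = -(467 + 36) = -1*503 = -503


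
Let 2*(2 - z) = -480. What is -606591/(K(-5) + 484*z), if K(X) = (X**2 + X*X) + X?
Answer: -606591/117173 ≈ -5.1769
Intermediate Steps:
z = 242 (z = 2 - 1/2*(-480) = 2 + 240 = 242)
K(X) = X + 2*X**2 (K(X) = (X**2 + X**2) + X = 2*X**2 + X = X + 2*X**2)
-606591/(K(-5) + 484*z) = -606591/(-5*(1 + 2*(-5)) + 484*242) = -606591/(-5*(1 - 10) + 117128) = -606591/(-5*(-9) + 117128) = -606591/(45 + 117128) = -606591/117173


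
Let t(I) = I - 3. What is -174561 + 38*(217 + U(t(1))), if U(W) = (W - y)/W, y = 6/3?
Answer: -166239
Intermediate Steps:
y = 2 (y = 6*(1/3) = 2)
t(I) = -3 + I
U(W) = (-2 + W)/W (U(W) = (W - 1*2)/W = (W - 2)/W = (-2 + W)/W)
-174561 + 38*(217 + U(t(1))) = -174561 + 38*(217 + (-2 + (-3 + 1))/(-3 + 1)) = -174561 + 38*(217 + (-2 - 2)/(-2)) = -174561 + 38*(217 - 1/2*(-4)) = -174561 + 38*(217 + 2) = -174561 + 38*219 = -174561 + 8322 = -166239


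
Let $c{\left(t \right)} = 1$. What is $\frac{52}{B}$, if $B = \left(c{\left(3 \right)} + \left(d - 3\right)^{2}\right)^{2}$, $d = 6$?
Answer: $\frac{13}{25} \approx 0.52$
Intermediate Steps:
$B = 100$ ($B = \left(1 + \left(6 - 3\right)^{2}\right)^{2} = \left(1 + 3^{2}\right)^{2} = \left(1 + 9\right)^{2} = 10^{2} = 100$)
$\frac{52}{B} = \frac{52}{100} = 52 \cdot \frac{1}{100} = \frac{13}{25}$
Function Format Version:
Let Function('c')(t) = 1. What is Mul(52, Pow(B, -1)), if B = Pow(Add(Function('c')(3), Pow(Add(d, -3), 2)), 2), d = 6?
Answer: Rational(13, 25) ≈ 0.52000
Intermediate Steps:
B = 100 (B = Pow(Add(1, Pow(Add(6, -3), 2)), 2) = Pow(Add(1, Pow(3, 2)), 2) = Pow(Add(1, 9), 2) = Pow(10, 2) = 100)
Mul(52, Pow(B, -1)) = Mul(52, Pow(100, -1)) = Mul(52, Rational(1, 100)) = Rational(13, 25)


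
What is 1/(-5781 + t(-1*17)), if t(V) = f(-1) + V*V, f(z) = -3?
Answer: -1/5495 ≈ -0.00018198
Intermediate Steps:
t(V) = -3 + V² (t(V) = -3 + V*V = -3 + V²)
1/(-5781 + t(-1*17)) = 1/(-5781 + (-3 + (-1*17)²)) = 1/(-5781 + (-3 + (-17)²)) = 1/(-5781 + (-3 + 289)) = 1/(-5781 + 286) = 1/(-5495) = -1/5495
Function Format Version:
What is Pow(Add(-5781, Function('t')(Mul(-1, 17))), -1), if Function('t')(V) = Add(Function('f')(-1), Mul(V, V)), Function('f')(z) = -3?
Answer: Rational(-1, 5495) ≈ -0.00018198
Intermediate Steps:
Function('t')(V) = Add(-3, Pow(V, 2)) (Function('t')(V) = Add(-3, Mul(V, V)) = Add(-3, Pow(V, 2)))
Pow(Add(-5781, Function('t')(Mul(-1, 17))), -1) = Pow(Add(-5781, Add(-3, Pow(Mul(-1, 17), 2))), -1) = Pow(Add(-5781, Add(-3, Pow(-17, 2))), -1) = Pow(Add(-5781, Add(-3, 289)), -1) = Pow(Add(-5781, 286), -1) = Pow(-5495, -1) = Rational(-1, 5495)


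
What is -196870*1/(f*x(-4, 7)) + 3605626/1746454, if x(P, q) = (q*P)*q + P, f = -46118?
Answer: 1645651378731/805429655720 ≈ 2.0432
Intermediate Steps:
x(P, q) = P + P*q**2 (x(P, q) = (P*q)*q + P = P*q**2 + P = P + P*q**2)
-196870*1/(f*x(-4, 7)) + 3605626/1746454 = -196870*1/(184472*(1 + 7**2)) + 3605626/1746454 = -196870*1/(184472*(1 + 49)) + 3605626*(1/1746454) = -196870/((-(-184472)*50)) + 1802813/873227 = -196870/((-46118*(-200))) + 1802813/873227 = -196870/9223600 + 1802813/873227 = -196870*1/9223600 + 1802813/873227 = -19687/922360 + 1802813/873227 = 1645651378731/805429655720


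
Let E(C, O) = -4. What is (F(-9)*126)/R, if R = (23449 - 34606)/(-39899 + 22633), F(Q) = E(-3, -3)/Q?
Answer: 966896/11157 ≈ 86.663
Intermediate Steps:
F(Q) = -4/Q
R = 11157/17266 (R = -11157/(-17266) = -11157*(-1/17266) = 11157/17266 ≈ 0.64618)
(F(-9)*126)/R = (-4/(-9)*126)/(11157/17266) = (-4*(-⅑)*126)*(17266/11157) = ((4/9)*126)*(17266/11157) = 56*(17266/11157) = 966896/11157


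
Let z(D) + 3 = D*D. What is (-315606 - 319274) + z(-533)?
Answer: -350794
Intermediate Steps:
z(D) = -3 + D² (z(D) = -3 + D*D = -3 + D²)
(-315606 - 319274) + z(-533) = (-315606 - 319274) + (-3 + (-533)²) = -634880 + (-3 + 284089) = -634880 + 284086 = -350794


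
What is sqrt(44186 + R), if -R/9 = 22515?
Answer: I*sqrt(158449) ≈ 398.06*I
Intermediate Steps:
R = -202635 (R = -9*22515 = -202635)
sqrt(44186 + R) = sqrt(44186 - 202635) = sqrt(-158449) = I*sqrt(158449)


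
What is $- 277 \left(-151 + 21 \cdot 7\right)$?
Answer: $1108$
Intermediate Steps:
$- 277 \left(-151 + 21 \cdot 7\right) = - 277 \left(-151 + 147\right) = \left(-277\right) \left(-4\right) = 1108$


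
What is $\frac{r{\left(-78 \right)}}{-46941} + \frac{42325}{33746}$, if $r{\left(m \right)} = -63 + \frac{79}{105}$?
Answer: $\frac{208832235481}{166327453530} \approx 1.2555$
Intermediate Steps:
$r{\left(m \right)} = - \frac{6536}{105}$ ($r{\left(m \right)} = -63 + 79 \cdot \frac{1}{105} = -63 + \frac{79}{105} = - \frac{6536}{105}$)
$\frac{r{\left(-78 \right)}}{-46941} + \frac{42325}{33746} = - \frac{6536}{105 \left(-46941\right)} + \frac{42325}{33746} = \left(- \frac{6536}{105}\right) \left(- \frac{1}{46941}\right) + 42325 \cdot \frac{1}{33746} = \frac{6536}{4928805} + \frac{42325}{33746} = \frac{208832235481}{166327453530}$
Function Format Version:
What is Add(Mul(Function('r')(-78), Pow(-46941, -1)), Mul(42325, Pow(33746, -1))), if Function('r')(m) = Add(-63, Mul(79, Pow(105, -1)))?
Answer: Rational(208832235481, 166327453530) ≈ 1.2555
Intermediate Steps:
Function('r')(m) = Rational(-6536, 105) (Function('r')(m) = Add(-63, Mul(79, Rational(1, 105))) = Add(-63, Rational(79, 105)) = Rational(-6536, 105))
Add(Mul(Function('r')(-78), Pow(-46941, -1)), Mul(42325, Pow(33746, -1))) = Add(Mul(Rational(-6536, 105), Pow(-46941, -1)), Mul(42325, Pow(33746, -1))) = Add(Mul(Rational(-6536, 105), Rational(-1, 46941)), Mul(42325, Rational(1, 33746))) = Add(Rational(6536, 4928805), Rational(42325, 33746)) = Rational(208832235481, 166327453530)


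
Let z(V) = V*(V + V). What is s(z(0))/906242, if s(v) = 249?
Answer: 249/906242 ≈ 0.00027476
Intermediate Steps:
z(V) = 2*V² (z(V) = V*(2*V) = 2*V²)
s(z(0))/906242 = 249/906242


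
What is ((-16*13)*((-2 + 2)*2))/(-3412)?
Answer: 0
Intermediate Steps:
((-16*13)*((-2 + 2)*2))/(-3412) = -0*2*(-1/3412) = -208*0*(-1/3412) = 0*(-1/3412) = 0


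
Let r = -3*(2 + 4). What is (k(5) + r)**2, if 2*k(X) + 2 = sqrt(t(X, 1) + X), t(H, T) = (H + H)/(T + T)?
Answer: (38 - sqrt(10))**2/4 ≈ 303.42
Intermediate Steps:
t(H, T) = H/T (t(H, T) = (2*H)/((2*T)) = (2*H)*(1/(2*T)) = H/T)
r = -18 (r = -3*6 = -18)
k(X) = -1 + sqrt(2)*sqrt(X)/2 (k(X) = -1 + sqrt(X/1 + X)/2 = -1 + sqrt(X*1 + X)/2 = -1 + sqrt(X + X)/2 = -1 + sqrt(2*X)/2 = -1 + (sqrt(2)*sqrt(X))/2 = -1 + sqrt(2)*sqrt(X)/2)
(k(5) + r)**2 = ((-1 + sqrt(2)*sqrt(5)/2) - 18)**2 = ((-1 + sqrt(10)/2) - 18)**2 = (-19 + sqrt(10)/2)**2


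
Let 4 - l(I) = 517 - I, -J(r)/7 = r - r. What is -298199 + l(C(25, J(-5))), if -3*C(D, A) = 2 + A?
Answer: -896138/3 ≈ -2.9871e+5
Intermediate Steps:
J(r) = 0 (J(r) = -7*(r - r) = -7*0 = 0)
C(D, A) = -⅔ - A/3 (C(D, A) = -(2 + A)/3 = -⅔ - A/3)
l(I) = -513 + I (l(I) = 4 - (517 - I) = 4 + (-517 + I) = -513 + I)
-298199 + l(C(25, J(-5))) = -298199 + (-513 + (-⅔ - ⅓*0)) = -298199 + (-513 + (-⅔ + 0)) = -298199 + (-513 - ⅔) = -298199 - 1541/3 = -896138/3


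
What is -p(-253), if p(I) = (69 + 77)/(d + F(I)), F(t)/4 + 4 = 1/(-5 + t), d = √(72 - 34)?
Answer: 19455522/1817999 + 1214793*√38/1817999 ≈ 14.821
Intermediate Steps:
d = √38 ≈ 6.1644
F(t) = -16 + 4/(-5 + t)
p(I) = 146/(√38 + 4*(21 - 4*I)/(-5 + I)) (p(I) = (69 + 77)/(√38 + 4*(21 - 4*I)/(-5 + I)) = 146/(√38 + 4*(21 - 4*I)/(-5 + I)))
-p(-253) = -146*(-5 - 253)/(84 - 16*(-253) + √38*(-5 - 253)) = -146*(-258)/(84 + 4048 + √38*(-258)) = -146*(-258)/(84 + 4048 - 258*√38) = -146*(-258)/(4132 - 258*√38) = -(-37668)/(4132 - 258*√38) = 37668/(4132 - 258*√38)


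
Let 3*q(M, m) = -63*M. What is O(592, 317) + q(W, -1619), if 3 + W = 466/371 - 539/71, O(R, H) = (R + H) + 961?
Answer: 7774528/3763 ≈ 2066.0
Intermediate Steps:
O(R, H) = 961 + H + R (O(R, H) = (H + R) + 961 = 961 + H + R)
W = -245906/26341 (W = -3 + (466/371 - 539/71) = -3 - 166883/26341 = -245906/26341 ≈ -9.3355)
q(M, m) = -21*M (q(M, m) = (-63*M)/3 = -21*M)
O(592, 317) + q(W, -1619) = (961 + 317 + 592) - 21*(-245906/26341) = 1870 + 737718/3763 = 7774528/3763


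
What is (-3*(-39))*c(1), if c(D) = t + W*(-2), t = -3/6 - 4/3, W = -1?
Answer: 39/2 ≈ 19.500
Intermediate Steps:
t = -11/6 (t = -3*1/6 - 4*1/3 = -1/2 - 4/3 = -11/6 ≈ -1.8333)
c(D) = 1/6 (c(D) = -11/6 - 1*(-2) = -11/6 + 2 = 1/6)
(-3*(-39))*c(1) = -3*(-39)*(1/6) = 117*(1/6) = 39/2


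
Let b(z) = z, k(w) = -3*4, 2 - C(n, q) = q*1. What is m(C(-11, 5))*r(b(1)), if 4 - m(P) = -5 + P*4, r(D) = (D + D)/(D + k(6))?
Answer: -42/11 ≈ -3.8182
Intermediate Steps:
C(n, q) = 2 - q
k(w) = -12
r(D) = 2*D/(-12 + D) (r(D) = (D + D)/(D - 12) = (2*D)/(-12 + D) = 2*D/(-12 + D))
m(P) = 9 - 4*P (m(P) = 4 - (-5 + P*4) = 4 - (-5 + 4*P) = 4 + (5 - 4*P) = 9 - 4*P)
m(C(-11, 5))*r(b(1)) = (9 - 4*(2 - 1*5))*(2*1/(-12 + 1)) = (9 - 4*(2 - 5))*(2*1/(-11)) = (9 - 4*(-3))*(2*1*(-1/11)) = (9 + 12)*(-2/11) = 21*(-2/11) = -42/11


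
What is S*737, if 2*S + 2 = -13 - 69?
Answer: -30954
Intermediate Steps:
S = -42 (S = -1 + (-13 - 69)/2 = -1 + (1/2)*(-82) = -1 - 41 = -42)
S*737 = -42*737 = -30954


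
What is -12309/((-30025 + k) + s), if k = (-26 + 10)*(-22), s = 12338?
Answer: 12309/17335 ≈ 0.71007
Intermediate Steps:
k = 352 (k = -16*(-22) = 352)
-12309/((-30025 + k) + s) = -12309/((-30025 + 352) + 12338) = -12309/(-29673 + 12338) = -12309/(-17335) = -12309*(-1/17335) = 12309/17335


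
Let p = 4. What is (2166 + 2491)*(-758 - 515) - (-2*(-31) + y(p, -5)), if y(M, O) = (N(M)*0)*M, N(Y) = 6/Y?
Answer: -5928423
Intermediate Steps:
y(M, O) = 0 (y(M, O) = ((6/M)*0)*M = 0*M = 0)
(2166 + 2491)*(-758 - 515) - (-2*(-31) + y(p, -5)) = (2166 + 2491)*(-758 - 515) - (-2*(-31) + 0) = 4657*(-1273) - (62 + 0) = -5928361 - 1*62 = -5928361 - 62 = -5928423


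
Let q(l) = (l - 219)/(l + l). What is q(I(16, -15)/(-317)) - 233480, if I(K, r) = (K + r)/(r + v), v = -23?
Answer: -3105033/2 ≈ -1.5525e+6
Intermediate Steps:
I(K, r) = (K + r)/(-23 + r) (I(K, r) = (K + r)/(r - 23) = (K + r)/(-23 + r))
q(l) = (-219 + l)/(2*l) (q(l) = (-219 + l)/((2*l)) = (-219 + l)*(1/(2*l)) = (-219 + l)/(2*l))
q(I(16, -15)/(-317)) - 233480 = (-219 + ((16 - 15)/(-23 - 15))/(-317))/(2*((((16 - 15)/(-23 - 15))/(-317)))) - 233480 = (-219 + (1/(-38))*(-1/317))/(2*(((1/(-38))*(-1/317)))) - 233480 = (-219 - 1/38*1*(-1/317))/(2*((-1/38*1*(-1/317)))) - 233480 = (-219 - 1/38*(-1/317))/(2*((-1/38*(-1/317)))) - 233480 = (-219 + 1/12046)/(2*(1/12046)) - 233480 = (½)*12046*(-2638073/12046) - 233480 = -2638073/2 - 233480 = -3105033/2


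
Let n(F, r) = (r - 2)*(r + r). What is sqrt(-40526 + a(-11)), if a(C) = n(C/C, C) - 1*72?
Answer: 2*I*sqrt(10078) ≈ 200.78*I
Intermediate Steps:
n(F, r) = 2*r*(-2 + r) (n(F, r) = (-2 + r)*(2*r) = 2*r*(-2 + r))
a(C) = -72 + 2*C*(-2 + C) (a(C) = 2*C*(-2 + C) - 1*72 = 2*C*(-2 + C) - 72 = -72 + 2*C*(-2 + C))
sqrt(-40526 + a(-11)) = sqrt(-40526 + (-72 + 2*(-11)*(-2 - 11))) = sqrt(-40526 + (-72 + 2*(-11)*(-13))) = sqrt(-40526 + (-72 + 286)) = sqrt(-40526 + 214) = sqrt(-40312) = 2*I*sqrt(10078)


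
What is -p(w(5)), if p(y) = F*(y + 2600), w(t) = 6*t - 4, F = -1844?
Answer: 4842344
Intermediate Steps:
w(t) = -4 + 6*t
p(y) = -4794400 - 1844*y (p(y) = -1844*(y + 2600) = -1844*(2600 + y) = -4794400 - 1844*y)
-p(w(5)) = -(-4794400 - 1844*(-4 + 6*5)) = -(-4794400 - 1844*(-4 + 30)) = -(-4794400 - 1844*26) = -(-4794400 - 47944) = -1*(-4842344) = 4842344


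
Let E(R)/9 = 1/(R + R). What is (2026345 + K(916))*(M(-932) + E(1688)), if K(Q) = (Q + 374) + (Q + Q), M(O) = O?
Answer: -6385561646541/3376 ≈ -1.8915e+9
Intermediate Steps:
E(R) = 9/(2*R) (E(R) = 9/(R + R) = 9/((2*R)) = 9*(1/(2*R)) = 9/(2*R))
K(Q) = 374 + 3*Q (K(Q) = (374 + Q) + 2*Q = 374 + 3*Q)
(2026345 + K(916))*(M(-932) + E(1688)) = (2026345 + (374 + 3*916))*(-932 + (9/2)/1688) = (2026345 + (374 + 2748))*(-932 + (9/2)*(1/1688)) = (2026345 + 3122)*(-932 + 9/3376) = 2029467*(-3146423/3376) = -6385561646541/3376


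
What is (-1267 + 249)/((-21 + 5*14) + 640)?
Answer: -1018/689 ≈ -1.4775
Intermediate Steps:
(-1267 + 249)/((-21 + 5*14) + 640) = -1018/((-21 + 70) + 640) = -1018/(49 + 640) = -1018/689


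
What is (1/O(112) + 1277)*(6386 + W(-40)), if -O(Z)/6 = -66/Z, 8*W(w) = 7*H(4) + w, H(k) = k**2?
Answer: 808654145/99 ≈ 8.1682e+6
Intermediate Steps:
W(w) = 14 + w/8 (W(w) = (7*4**2 + w)/8 = (7*16 + w)/8 = (112 + w)/8 = 14 + w/8)
O(Z) = 396/Z (O(Z) = -(-396)/Z = 396/Z)
(1/O(112) + 1277)*(6386 + W(-40)) = (1/(396/112) + 1277)*(6386 + (14 + (1/8)*(-40))) = (1/(396*(1/112)) + 1277)*(6386 + (14 - 5)) = (1/(99/28) + 1277)*(6386 + 9) = (28/99 + 1277)*6395 = (126451/99)*6395 = 808654145/99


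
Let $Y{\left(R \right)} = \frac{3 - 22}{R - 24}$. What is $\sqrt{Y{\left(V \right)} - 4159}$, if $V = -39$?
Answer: $\frac{i \sqrt{1833986}}{21} \approx 64.488 i$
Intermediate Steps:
$Y{\left(R \right)} = - \frac{19}{-24 + R}$
$\sqrt{Y{\left(V \right)} - 4159} = \sqrt{- \frac{19}{-24 - 39} - 4159} = \sqrt{- \frac{19}{-63} - 4159} = \sqrt{\left(-19\right) \left(- \frac{1}{63}\right) - 4159} = \sqrt{\frac{19}{63} - 4159} = \sqrt{- \frac{261998}{63}} = \frac{i \sqrt{1833986}}{21}$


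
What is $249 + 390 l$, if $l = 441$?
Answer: $172239$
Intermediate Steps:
$249 + 390 l = 249 + 390 \cdot 441 = 249 + 171990 = 172239$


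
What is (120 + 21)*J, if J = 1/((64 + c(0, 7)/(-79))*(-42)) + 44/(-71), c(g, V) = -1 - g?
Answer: -439494415/5026658 ≈ -87.433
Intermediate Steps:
J = -9350945/15079974 (J = 1/((64 + (-1 - 1*0)/(-79))*(-42)) + 44/(-71) = -1/42/(64 + (-1 + 0)*(-1/79)) + 44*(-1/71) = -1/42/(64 - 1*(-1/79)) - 44/71 = -1/42/(64 + 1/79) - 44/71 = -1/42/(5057/79) - 44/71 = (79/5057)*(-1/42) - 44/71 = -79/212394 - 44/71 = -9350945/15079974 ≈ -0.62009)
(120 + 21)*J = (120 + 21)*(-9350945/15079974) = 141*(-9350945/15079974) = -439494415/5026658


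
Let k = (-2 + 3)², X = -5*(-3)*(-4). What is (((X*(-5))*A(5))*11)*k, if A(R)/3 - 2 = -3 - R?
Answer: -59400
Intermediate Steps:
X = -60 (X = 15*(-4) = -60)
A(R) = -3 - 3*R (A(R) = 6 + 3*(-3 - R) = 6 + (-9 - 3*R) = -3 - 3*R)
k = 1 (k = 1² = 1)
(((X*(-5))*A(5))*11)*k = (((-60*(-5))*(-3 - 3*5))*11)*1 = ((300*(-3 - 15))*11)*1 = ((300*(-18))*11)*1 = -5400*11*1 = -59400*1 = -59400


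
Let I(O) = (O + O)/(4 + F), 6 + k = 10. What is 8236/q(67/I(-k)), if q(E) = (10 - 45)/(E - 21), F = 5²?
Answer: 4346549/70 ≈ 62094.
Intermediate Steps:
k = 4 (k = -6 + 10 = 4)
F = 25
I(O) = 2*O/29 (I(O) = (O + O)/(4 + 25) = (2*O)/29 = (2*O)*(1/29) = 2*O/29)
q(E) = -35/(-21 + E)
8236/q(67/I(-k)) = 8236/((-35/(-21 + 67/((2*(-1*4)/29))))) = 8236/((-35/(-21 + 67/(((2/29)*(-4)))))) = 8236/((-35/(-21 + 67/(-8/29)))) = 8236/((-35/(-21 + 67*(-29/8)))) = 8236/((-35/(-21 - 1943/8))) = 8236/((-35/(-2111/8))) = 8236/((-35*(-8/2111))) = 8236/(280/2111) = 8236*(2111/280) = 4346549/70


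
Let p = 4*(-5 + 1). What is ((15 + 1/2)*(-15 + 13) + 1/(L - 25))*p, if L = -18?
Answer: 21344/43 ≈ 496.37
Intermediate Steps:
p = -16 (p = 4*(-4) = -16)
((15 + 1/2)*(-15 + 13) + 1/(L - 25))*p = ((15 + 1/2)*(-15 + 13) + 1/(-18 - 25))*(-16) = ((15 + 1*(½))*(-2) + 1/(-43))*(-16) = ((15 + ½)*(-2) - 1/43)*(-16) = ((31/2)*(-2) - 1/43)*(-16) = (-31 - 1/43)*(-16) = -1334/43*(-16) = 21344/43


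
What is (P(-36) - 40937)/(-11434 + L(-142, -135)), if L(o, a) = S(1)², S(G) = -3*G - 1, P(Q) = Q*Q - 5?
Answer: 19823/5709 ≈ 3.4722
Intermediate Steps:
P(Q) = -5 + Q² (P(Q) = Q² - 5 = -5 + Q²)
S(G) = -1 - 3*G
L(o, a) = 16 (L(o, a) = (-1 - 3*1)² = (-1 - 3)² = (-4)² = 16)
(P(-36) - 40937)/(-11434 + L(-142, -135)) = ((-5 + (-36)²) - 40937)/(-11434 + 16) = ((-5 + 1296) - 40937)/(-11418) = (1291 - 40937)*(-1/11418) = -39646*(-1/11418) = 19823/5709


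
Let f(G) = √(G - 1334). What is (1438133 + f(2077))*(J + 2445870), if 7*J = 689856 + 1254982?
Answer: 3917048604632 + 2723704*√743 ≈ 3.9171e+12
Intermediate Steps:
J = 277834 (J = (689856 + 1254982)/7 = (⅐)*1944838 = 277834)
f(G) = √(-1334 + G)
(1438133 + f(2077))*(J + 2445870) = (1438133 + √(-1334 + 2077))*(277834 + 2445870) = (1438133 + √743)*2723704 = 3917048604632 + 2723704*√743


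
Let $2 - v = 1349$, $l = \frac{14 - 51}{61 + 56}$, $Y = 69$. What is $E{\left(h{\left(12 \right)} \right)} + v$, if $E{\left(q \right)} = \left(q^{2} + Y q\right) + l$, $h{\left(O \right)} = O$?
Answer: $- \frac{43912}{117} \approx -375.32$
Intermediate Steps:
$l = - \frac{37}{117} \approx -0.31624$
$E{\left(q \right)} = - \frac{37}{117} + q^{2} + 69 q$ ($E{\left(q \right)} = \left(q^{2} + 69 q\right) - \frac{37}{117} = - \frac{37}{117} + q^{2} + 69 q$)
$v = -1347$ ($v = 2 - 1349 = -1347$)
$E{\left(h{\left(12 \right)} \right)} + v = \left(- \frac{37}{117} + 12^{2} + 69 \cdot 12\right) - 1347 = \left(- \frac{37}{117} + 144 + 828\right) - 1347 = \frac{113687}{117} - 1347 = - \frac{43912}{117}$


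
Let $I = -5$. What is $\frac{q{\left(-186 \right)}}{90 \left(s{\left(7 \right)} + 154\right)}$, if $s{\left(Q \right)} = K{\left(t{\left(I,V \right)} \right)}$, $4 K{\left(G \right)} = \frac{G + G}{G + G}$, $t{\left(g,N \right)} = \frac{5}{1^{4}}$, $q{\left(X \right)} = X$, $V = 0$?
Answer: $- \frac{124}{9255} \approx -0.013398$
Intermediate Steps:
$t{\left(g,N \right)} = 5$ ($t{\left(g,N \right)} = \frac{5}{1} = 5 \cdot 1 = 5$)
$K{\left(G \right)} = \frac{1}{4}$ ($K{\left(G \right)} = \frac{\left(G + G\right) \frac{1}{G + G}}{4} = \frac{2 G \frac{1}{2 G}}{4} = \frac{1}{4} \cdot 1 = \frac{1}{4}$)
$s{\left(Q \right)} = \frac{1}{4}$
$\frac{q{\left(-186 \right)}}{90 \left(s{\left(7 \right)} + 154\right)} = - \frac{186}{90 \left(\frac{1}{4} + 154\right)} = - \frac{186}{90 \cdot \frac{617}{4}} = - \frac{186}{\frac{27765}{2}} = \left(-186\right) \frac{2}{27765} = - \frac{124}{9255}$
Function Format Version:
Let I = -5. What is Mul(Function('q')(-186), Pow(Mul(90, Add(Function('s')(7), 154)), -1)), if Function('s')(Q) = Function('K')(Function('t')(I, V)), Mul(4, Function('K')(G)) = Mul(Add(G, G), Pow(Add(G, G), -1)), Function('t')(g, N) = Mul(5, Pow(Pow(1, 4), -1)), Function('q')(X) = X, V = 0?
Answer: Rational(-124, 9255) ≈ -0.013398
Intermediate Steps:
Function('t')(g, N) = 5 (Function('t')(g, N) = Mul(5, Pow(1, -1)) = Mul(5, 1) = 5)
Function('K')(G) = Rational(1, 4) (Function('K')(G) = Mul(Rational(1, 4), Mul(Add(G, G), Pow(Add(G, G), -1))) = Mul(Rational(1, 4), Mul(Mul(2, G), Pow(Mul(2, G), -1))) = Mul(Rational(1, 4), Mul(Mul(2, G), Mul(Rational(1, 2), Pow(G, -1)))) = Mul(Rational(1, 4), 1) = Rational(1, 4))
Function('s')(Q) = Rational(1, 4)
Mul(Function('q')(-186), Pow(Mul(90, Add(Function('s')(7), 154)), -1)) = Mul(-186, Pow(Mul(90, Add(Rational(1, 4), 154)), -1)) = Mul(-186, Pow(Mul(90, Rational(617, 4)), -1)) = Mul(-186, Pow(Rational(27765, 2), -1)) = Mul(-186, Rational(2, 27765)) = Rational(-124, 9255)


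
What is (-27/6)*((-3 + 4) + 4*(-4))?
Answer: 135/2 ≈ 67.500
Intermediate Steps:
(-27/6)*((-3 + 4) + 4*(-4)) = (-27*⅙)*(1 - 16) = -9/2*(-15) = 135/2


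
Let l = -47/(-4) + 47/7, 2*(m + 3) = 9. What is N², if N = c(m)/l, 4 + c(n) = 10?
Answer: 28224/267289 ≈ 0.10559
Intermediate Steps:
m = 3/2 (m = -3 + (½)*9 = -3 + 9/2 = 3/2 ≈ 1.5000)
c(n) = 6 (c(n) = -4 + 10 = 6)
l = 517/28 (l = -47*(-¼) + 47*(⅐) = 47/4 + 47/7 = 517/28 ≈ 18.464)
N = 168/517 (N = 6/(517/28) = 6*(28/517) = 168/517 ≈ 0.32495)
N² = (168/517)² = 28224/267289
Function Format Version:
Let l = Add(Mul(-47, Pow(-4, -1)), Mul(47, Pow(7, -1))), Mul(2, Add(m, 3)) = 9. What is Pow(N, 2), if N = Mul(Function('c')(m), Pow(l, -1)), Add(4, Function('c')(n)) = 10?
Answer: Rational(28224, 267289) ≈ 0.10559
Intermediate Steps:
m = Rational(3, 2) (m = Add(-3, Mul(Rational(1, 2), 9)) = Add(-3, Rational(9, 2)) = Rational(3, 2) ≈ 1.5000)
Function('c')(n) = 6 (Function('c')(n) = Add(-4, 10) = 6)
l = Rational(517, 28) (l = Add(Mul(-47, Rational(-1, 4)), Mul(47, Rational(1, 7))) = Add(Rational(47, 4), Rational(47, 7)) = Rational(517, 28) ≈ 18.464)
N = Rational(168, 517) (N = Mul(6, Pow(Rational(517, 28), -1)) = Mul(6, Rational(28, 517)) = Rational(168, 517) ≈ 0.32495)
Pow(N, 2) = Pow(Rational(168, 517), 2) = Rational(28224, 267289)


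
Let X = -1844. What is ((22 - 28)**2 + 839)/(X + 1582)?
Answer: -875/262 ≈ -3.3397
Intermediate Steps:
((22 - 28)**2 + 839)/(X + 1582) = ((22 - 28)**2 + 839)/(-1844 + 1582) = ((-6)**2 + 839)/(-262) = (36 + 839)*(-1/262) = 875*(-1/262) = -875/262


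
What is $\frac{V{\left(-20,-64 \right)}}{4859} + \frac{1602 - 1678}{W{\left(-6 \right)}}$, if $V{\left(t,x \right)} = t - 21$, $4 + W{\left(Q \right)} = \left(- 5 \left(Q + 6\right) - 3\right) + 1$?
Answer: $\frac{184519}{14577} \approx 12.658$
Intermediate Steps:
$W{\left(Q \right)} = -36 - 5 Q$ ($W{\left(Q \right)} = -4 + \left(\left(- 5 \left(Q + 6\right) - 3\right) + 1\right) = -4 + \left(\left(- 5 \left(6 + Q\right) - 3\right) + 1\right) = -4 + \left(\left(\left(-30 - 5 Q\right) - 3\right) + 1\right) = -4 + \left(\left(-33 - 5 Q\right) + 1\right) = -4 - \left(32 + 5 Q\right) = -36 - 5 Q$)
$V{\left(t,x \right)} = -21 + t$
$\frac{V{\left(-20,-64 \right)}}{4859} + \frac{1602 - 1678}{W{\left(-6 \right)}} = \frac{-21 - 20}{4859} + \frac{1602 - 1678}{-36 - -30} = \left(-41\right) \frac{1}{4859} - \frac{76}{-36 + 30} = - \frac{41}{4859} - \frac{76}{-6} = - \frac{41}{4859} - - \frac{38}{3} = - \frac{41}{4859} + \frac{38}{3} = \frac{184519}{14577}$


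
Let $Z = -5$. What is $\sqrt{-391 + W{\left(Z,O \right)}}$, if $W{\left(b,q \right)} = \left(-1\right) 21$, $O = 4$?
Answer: $2 i \sqrt{103} \approx 20.298 i$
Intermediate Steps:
$W{\left(b,q \right)} = -21$
$\sqrt{-391 + W{\left(Z,O \right)}} = \sqrt{-391 - 21} = \sqrt{-412} = 2 i \sqrt{103}$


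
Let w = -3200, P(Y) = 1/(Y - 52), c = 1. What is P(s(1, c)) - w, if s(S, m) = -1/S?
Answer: 169599/53 ≈ 3200.0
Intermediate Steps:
P(Y) = 1/(-52 + Y)
P(s(1, c)) - w = 1/(-52 - 1/1) - 1*(-3200) = 1/(-52 - 1*1) + 3200 = 1/(-52 - 1) + 3200 = 1/(-53) + 3200 = -1/53 + 3200 = 169599/53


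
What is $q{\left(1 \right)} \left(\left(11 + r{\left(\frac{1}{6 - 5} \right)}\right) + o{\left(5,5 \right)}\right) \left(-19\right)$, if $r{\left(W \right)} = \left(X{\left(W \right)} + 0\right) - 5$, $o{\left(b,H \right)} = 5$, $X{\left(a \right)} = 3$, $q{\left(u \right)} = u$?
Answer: $-266$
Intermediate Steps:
$r{\left(W \right)} = -2$ ($r{\left(W \right)} = \left(3 + 0\right) - 5 = 3 - 5 = -2$)
$q{\left(1 \right)} \left(\left(11 + r{\left(\frac{1}{6 - 5} \right)}\right) + o{\left(5,5 \right)}\right) \left(-19\right) = 1 \left(\left(11 - 2\right) + 5\right) \left(-19\right) = 1 \left(9 + 5\right) \left(-19\right) = 1 \cdot 14 \left(-19\right) = 14 \left(-19\right) = -266$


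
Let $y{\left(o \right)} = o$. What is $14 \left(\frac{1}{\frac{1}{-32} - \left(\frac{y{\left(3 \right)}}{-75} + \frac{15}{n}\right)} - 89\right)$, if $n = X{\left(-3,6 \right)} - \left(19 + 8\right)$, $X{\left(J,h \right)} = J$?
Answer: $- \frac{495922}{407} \approx -1218.5$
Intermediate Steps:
$n = -30$ ($n = -3 - \left(19 + 8\right) = -3 - 27 = -30$)
$14 \left(\frac{1}{\frac{1}{-32} - \left(\frac{y{\left(3 \right)}}{-75} + \frac{15}{n}\right)} - 89\right) = 14 \left(\frac{1}{\frac{1}{-32} - \left(\frac{3}{-75} + \frac{15}{-30}\right)} - 89\right) = 14 \left(\frac{1}{- \frac{1}{32} - \left(3 \left(- \frac{1}{75}\right) + 15 \left(- \frac{1}{30}\right)\right)} - 89\right) = 14 \left(\frac{1}{- \frac{1}{32} - \left(- \frac{1}{25} - \frac{1}{2}\right)} - 89\right) = 14 \left(\frac{1}{- \frac{1}{32} - - \frac{27}{50}} - 89\right) = 14 \left(\frac{1}{- \frac{1}{32} + \frac{27}{50}} - 89\right) = 14 \left(\frac{1}{\frac{407}{800}} - 89\right) = 14 \left(\frac{800}{407} - 89\right) = 14 \left(- \frac{35423}{407}\right) = - \frac{495922}{407}$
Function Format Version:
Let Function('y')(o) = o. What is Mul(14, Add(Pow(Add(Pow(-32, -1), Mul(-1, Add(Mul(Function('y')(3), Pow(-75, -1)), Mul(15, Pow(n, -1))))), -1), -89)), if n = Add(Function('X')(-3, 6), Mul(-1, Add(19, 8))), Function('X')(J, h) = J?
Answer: Rational(-495922, 407) ≈ -1218.5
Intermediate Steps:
n = -30 (n = Add(-3, Mul(-1, Add(19, 8))) = Add(-3, Mul(-1, 27)) = Add(-3, -27) = -30)
Mul(14, Add(Pow(Add(Pow(-32, -1), Mul(-1, Add(Mul(Function('y')(3), Pow(-75, -1)), Mul(15, Pow(n, -1))))), -1), -89)) = Mul(14, Add(Pow(Add(Pow(-32, -1), Mul(-1, Add(Mul(3, Pow(-75, -1)), Mul(15, Pow(-30, -1))))), -1), -89)) = Mul(14, Add(Pow(Add(Rational(-1, 32), Mul(-1, Add(Mul(3, Rational(-1, 75)), Mul(15, Rational(-1, 30))))), -1), -89)) = Mul(14, Add(Pow(Add(Rational(-1, 32), Mul(-1, Add(Rational(-1, 25), Rational(-1, 2)))), -1), -89)) = Mul(14, Add(Pow(Add(Rational(-1, 32), Mul(-1, Rational(-27, 50))), -1), -89)) = Mul(14, Add(Pow(Add(Rational(-1, 32), Rational(27, 50)), -1), -89)) = Mul(14, Add(Pow(Rational(407, 800), -1), -89)) = Mul(14, Add(Rational(800, 407), -89)) = Mul(14, Rational(-35423, 407)) = Rational(-495922, 407)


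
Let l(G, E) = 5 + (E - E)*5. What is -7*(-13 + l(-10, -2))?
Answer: 56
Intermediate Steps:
l(G, E) = 5 (l(G, E) = 5 + 0*5 = 5 + 0 = 5)
-7*(-13 + l(-10, -2)) = -7*(-13 + 5) = -7*(-8) = 56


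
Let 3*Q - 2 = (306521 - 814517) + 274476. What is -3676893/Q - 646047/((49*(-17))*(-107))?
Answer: 832311846603/20813692858 ≈ 39.989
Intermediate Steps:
Q = -233518/3 (Q = 2/3 + ((306521 - 814517) + 274476)/3 = 2/3 + (-507996 + 274476)/3 = 2/3 + (1/3)*(-233520) = 2/3 - 77840 = -233518/3 ≈ -77839.)
-3676893/Q - 646047/((49*(-17))*(-107)) = -3676893/(-233518/3) - 646047/((49*(-17))*(-107)) = -3676893*(-3/233518) - 646047/((-833*(-107))) = 11030679/233518 - 646047/89131 = 832311846603/20813692858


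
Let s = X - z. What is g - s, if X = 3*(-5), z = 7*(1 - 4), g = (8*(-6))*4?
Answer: -198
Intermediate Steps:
g = -192 (g = -48*4 = -192)
z = -21 (z = 7*(-3) = -21)
X = -15
s = 6 (s = -15 - 1*(-21) = -15 + 21 = 6)
g - s = -192 - 1*6 = -192 - 6 = -198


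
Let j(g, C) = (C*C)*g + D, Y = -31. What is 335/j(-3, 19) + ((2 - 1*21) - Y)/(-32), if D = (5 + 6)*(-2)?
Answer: -1199/1768 ≈ -0.67817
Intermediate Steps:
D = -22 (D = 11*(-2) = -22)
j(g, C) = -22 + g*C**2 (j(g, C) = (C*C)*g - 22 = C**2*g - 22 = g*C**2 - 22 = -22 + g*C**2)
335/j(-3, 19) + ((2 - 1*21) - Y)/(-32) = 335/(-22 - 3*19**2) + ((2 - 1*21) - 1*(-31))/(-32) = 335/(-22 - 3*361) + ((2 - 21) + 31)*(-1/32) = 335/(-22 - 1083) + (-19 + 31)*(-1/32) = 335/(-1105) + 12*(-1/32) = 335*(-1/1105) - 3/8 = -67/221 - 3/8 = -1199/1768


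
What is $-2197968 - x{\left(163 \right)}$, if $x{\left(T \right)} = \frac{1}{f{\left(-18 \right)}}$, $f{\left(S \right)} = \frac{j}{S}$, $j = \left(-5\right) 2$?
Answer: $- \frac{10989849}{5} \approx -2.198 \cdot 10^{6}$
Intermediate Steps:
$j = -10$
$f{\left(S \right)} = - \frac{10}{S}$
$x{\left(T \right)} = \frac{9}{5}$ ($x{\left(T \right)} = \frac{1}{\left(-10\right) \frac{1}{-18}} = \frac{1}{\left(-10\right) \left(- \frac{1}{18}\right)} = \frac{1}{\frac{5}{9}} = \frac{9}{5}$)
$-2197968 - x{\left(163 \right)} = -2197968 - \frac{9}{5} = - \frac{10989849}{5}$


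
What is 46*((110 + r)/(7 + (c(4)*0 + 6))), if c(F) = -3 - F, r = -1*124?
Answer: -644/13 ≈ -49.538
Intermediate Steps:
r = -124
46*((110 + r)/(7 + (c(4)*0 + 6))) = 46*((110 - 124)/(7 + ((-3 - 1*4)*0 + 6))) = 46*(-14/(7 + ((-3 - 4)*0 + 6))) = 46*(-14/(7 + (-7*0 + 6))) = 46*(-14/(7 + (0 + 6))) = 46*(-14/(7 + 6)) = 46*(-14/13) = -644/13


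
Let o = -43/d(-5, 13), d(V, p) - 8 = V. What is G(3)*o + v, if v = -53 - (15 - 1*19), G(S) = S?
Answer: -92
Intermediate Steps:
d(V, p) = 8 + V
v = -49 (v = -53 - (15 - 19) = -53 - 1*(-4) = -53 + 4 = -49)
o = -43/3 (o = -43/(8 - 5) = -43/3 ≈ -14.333)
G(3)*o + v = 3*(-43/3) - 49 = -43 - 49 = -92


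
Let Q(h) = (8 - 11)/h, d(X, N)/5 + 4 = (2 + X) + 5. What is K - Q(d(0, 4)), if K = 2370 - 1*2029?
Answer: 1706/5 ≈ 341.20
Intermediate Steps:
d(X, N) = 15 + 5*X (d(X, N) = -20 + 5*((2 + X) + 5) = -20 + 5*(7 + X) = -20 + (35 + 5*X) = 15 + 5*X)
Q(h) = -3/h
K = 341 (K = 2370 - 2029 = 341)
K - Q(d(0, 4)) = 341 - (-3)/(15 + 5*0) = 341 - (-3)/(15 + 0) = 341 - (-3)/15 = 341 - 1*(-⅕) = 341 + ⅕ = 1706/5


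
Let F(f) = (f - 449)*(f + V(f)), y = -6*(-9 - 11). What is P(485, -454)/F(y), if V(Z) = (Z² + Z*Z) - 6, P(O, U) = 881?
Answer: -881/9512706 ≈ -9.2613e-5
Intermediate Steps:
V(Z) = -6 + 2*Z² (V(Z) = (Z² + Z²) - 6 = 2*Z² - 6 = -6 + 2*Z²)
y = 120 (y = -6*(-20) = 120)
F(f) = (-449 + f)*(-6 + f + 2*f²) (F(f) = (f - 449)*(f + (-6 + 2*f²)) = (-449 + f)*(-6 + f + 2*f²))
P(485, -454)/F(y) = 881/(2694 - 897*120² - 455*120 + 2*120³) = 881/(2694 - 897*14400 - 54600 + 2*1728000) = 881/(2694 - 12916800 - 54600 + 3456000) = 881/(-9512706) = 881*(-1/9512706) = -881/9512706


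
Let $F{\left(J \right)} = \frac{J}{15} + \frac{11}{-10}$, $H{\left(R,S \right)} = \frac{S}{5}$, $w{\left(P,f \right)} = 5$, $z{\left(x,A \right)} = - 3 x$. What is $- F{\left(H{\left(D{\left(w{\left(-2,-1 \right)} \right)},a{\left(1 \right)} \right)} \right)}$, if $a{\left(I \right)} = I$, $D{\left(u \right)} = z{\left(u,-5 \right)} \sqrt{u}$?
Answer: $\frac{163}{150} \approx 1.0867$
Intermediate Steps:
$D{\left(u \right)} = - 3 u^{\frac{3}{2}}$ ($D{\left(u \right)} = - 3 u \sqrt{u} = - 3 u^{\frac{3}{2}}$)
$H{\left(R,S \right)} = \frac{S}{5}$ ($H{\left(R,S \right)} = S \frac{1}{5} = \frac{S}{5}$)
$F{\left(J \right)} = - \frac{11}{10} + \frac{J}{15}$ ($F{\left(J \right)} = J \frac{1}{15} + 11 \left(- \frac{1}{10}\right) = \frac{J}{15} - \frac{11}{10} = - \frac{11}{10} + \frac{J}{15}$)
$- F{\left(H{\left(D{\left(w{\left(-2,-1 \right)} \right)},a{\left(1 \right)} \right)} \right)} = - (- \frac{11}{10} + \frac{\frac{1}{5} \cdot 1}{15}) = - (- \frac{11}{10} + \frac{1}{15} \cdot \frac{1}{5}) = - (- \frac{11}{10} + \frac{1}{75}) = \left(-1\right) \left(- \frac{163}{150}\right) = \frac{163}{150}$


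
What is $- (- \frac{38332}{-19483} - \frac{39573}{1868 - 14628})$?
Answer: $- \frac{1260117079}{248603080} \approx -5.0688$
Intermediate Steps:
$- (- \frac{38332}{-19483} - \frac{39573}{1868 - 14628}) = - (\left(-38332\right) \left(- \frac{1}{19483}\right) - \frac{39573}{1868 - 14628}) = - (\frac{38332}{19483} - \frac{39573}{-12760}) = - (\frac{38332}{19483} - - \frac{39573}{12760}) = - (\frac{38332}{19483} + \frac{39573}{12760}) = \left(-1\right) \frac{1260117079}{248603080} = - \frac{1260117079}{248603080}$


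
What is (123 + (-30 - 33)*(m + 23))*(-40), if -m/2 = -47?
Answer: 289920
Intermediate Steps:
m = 94 (m = -2*(-47) = 94)
(123 + (-30 - 33)*(m + 23))*(-40) = (123 + (-30 - 33)*(94 + 23))*(-40) = (123 - 63*117)*(-40) = (123 - 7371)*(-40) = -7248*(-40) = 289920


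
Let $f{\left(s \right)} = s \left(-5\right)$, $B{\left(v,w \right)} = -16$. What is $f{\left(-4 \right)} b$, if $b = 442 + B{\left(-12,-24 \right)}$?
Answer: $8520$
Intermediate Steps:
$b = 426$ ($b = 442 - 16 = 426$)
$f{\left(s \right)} = - 5 s$
$f{\left(-4 \right)} b = \left(-5\right) \left(-4\right) 426 = 20 \cdot 426 = 8520$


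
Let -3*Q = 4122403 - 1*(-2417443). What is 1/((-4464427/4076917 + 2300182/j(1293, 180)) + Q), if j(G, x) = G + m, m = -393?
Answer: -1834612650/3994674583660003 ≈ -4.5926e-7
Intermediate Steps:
j(G, x) = -393 + G (j(G, x) = G - 393 = -393 + G)
Q = -6539846/3 (Q = -(4122403 - 1*(-2417443))/3 = -(4122403 + 2417443)/3 = -⅓*6539846 = -6539846/3 ≈ -2.1799e+6)
1/((-4464427/4076917 + 2300182/j(1293, 180)) + Q) = 1/((-4464427/4076917 + 2300182/(-393 + 1293)) - 6539846/3) = 1/((-4464427*1/4076917 + 2300182/900) - 6539846/3) = 1/((-4464427/4076917 + 2300182*(1/900)) - 6539846/3) = 1/((-4464427/4076917 + 1150091/450) - 6539846/3) = 1/(4686816557297/1834612650 - 6539846/3) = 1/(-3994674583660003/1834612650) = -1834612650/3994674583660003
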